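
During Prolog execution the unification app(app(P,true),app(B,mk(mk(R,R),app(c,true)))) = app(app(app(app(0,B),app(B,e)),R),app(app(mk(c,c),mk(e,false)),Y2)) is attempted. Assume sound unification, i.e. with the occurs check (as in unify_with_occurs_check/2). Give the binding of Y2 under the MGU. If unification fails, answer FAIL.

mk(mk(true,true),app(c,true))

Decompose app/2: app(P,true) = app(app(app(0,B),app(B,e)),R),  app(B,mk(mk(R,R),app(c,true))) = app(app(mk(c,c),mk(e,false)),Y2).
Decompose app/2: P = app(app(0,B),app(B,e)),  true = R.
Bind P := app(app(0,B),app(B,e)); no other remaining equation mentions P.
Bind R := true; substituting into the remaining equation gives: app(B,mk(mk(true,true),app(c,true))) = app(app(mk(c,c),mk(e,false)),Y2).
Decompose app/2: B = app(mk(c,c),mk(e,false)),  mk(mk(true,true),app(c,true)) = Y2.
Bind B := app(mk(c,c),mk(e,false)); no other remaining equation mentions B. Substituting into the earlier binding gives P := app(app(0,app(mk(c,c),mk(e,false))),app(app(mk(c,c),mk(e,false)),e)).
Bind Y2 := mk(mk(true,true),app(c,true)).
MGU = { P ↦ app(app(0,app(mk(c,c),mk(e,false))),app(app(mk(c,c),mk(e,false)),e)), R ↦ true, B ↦ app(mk(c,c),mk(e,false)), Y2 ↦ mk(mk(true,true),app(c,true)) }, so Y2 ↦ mk(mk(true,true),app(c,true)).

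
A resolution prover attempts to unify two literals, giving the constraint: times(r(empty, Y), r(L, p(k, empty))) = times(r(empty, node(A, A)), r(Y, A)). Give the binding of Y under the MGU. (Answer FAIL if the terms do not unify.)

node(p(k, empty), p(k, empty))

Decompose times/2: r(empty, Y) = r(empty, node(A, A)),  r(L, p(k, empty)) = r(Y, A).
Decompose r/2: empty = empty,  Y = node(A, A).
Delete trivial equation empty = empty.
Bind Y := node(A, A); substituting into the remaining equation gives: r(L, p(k, empty)) = r(node(A, A), A).
Decompose r/2: L = node(A, A),  p(k, empty) = A.
Bind L := node(A, A); no other remaining equation mentions L.
Bind A := p(k, empty). Substituting into the earlier bindings gives Y := node(p(k, empty), p(k, empty)), L := node(p(k, empty), p(k, empty)).
MGU = { Y ↦ node(p(k, empty), p(k, empty)), L ↦ node(p(k, empty), p(k, empty)), A ↦ p(k, empty) }, so Y ↦ node(p(k, empty), p(k, empty)).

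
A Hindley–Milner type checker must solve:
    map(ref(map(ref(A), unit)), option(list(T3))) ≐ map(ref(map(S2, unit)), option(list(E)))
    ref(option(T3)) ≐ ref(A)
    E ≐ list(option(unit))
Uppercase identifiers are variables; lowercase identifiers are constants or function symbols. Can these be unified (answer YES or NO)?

Decompose map/2: ref(map(ref(A), unit)) ≐ ref(map(S2, unit)),  option(list(T3)) ≐ option(list(E)).
Decompose ref/1: map(ref(A), unit) ≐ map(S2, unit).
Decompose map/2: ref(A) ≐ S2,  unit ≐ unit.
Bind S2 := ref(A); no other remaining equation mentions S2.
Delete trivial equation unit ≐ unit.
Decompose option/1: list(T3) ≐ list(E).
Decompose list/1: T3 ≐ E.
Bind T3 := E; substituting into the one remaining equation that mentions T3 gives: ref(option(E)) ≐ ref(A).
Decompose ref/1: option(E) ≐ A.
Bind A := option(E); no other remaining equation mentions A. Substituting into the earlier binding gives S2 := ref(option(E)).
Bind E := list(option(unit)). Substituting into the earlier bindings gives S2 := ref(option(list(option(unit)))), T3 := list(option(unit)), A := option(list(option(unit))).
No equations remain and no clash or occurs-check failure arose, so a unifier exists.

YES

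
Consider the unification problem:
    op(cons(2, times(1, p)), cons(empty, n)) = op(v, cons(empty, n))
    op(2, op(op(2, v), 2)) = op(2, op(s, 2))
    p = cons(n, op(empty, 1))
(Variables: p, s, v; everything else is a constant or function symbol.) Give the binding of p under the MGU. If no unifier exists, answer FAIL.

cons(n, op(empty, 1))

Decompose op/2: cons(2, times(1, p)) = v,  cons(empty, n) = cons(empty, n).
Bind v := cons(2, times(1, p)); substituting into the one remaining equation that mentions v gives: op(2, op(op(2, cons(2, times(1, p))), 2)) = op(2, op(s, 2)).
Delete trivial equation cons(empty, n) = cons(empty, n).
Decompose op/2: 2 = 2,  op(op(2, cons(2, times(1, p))), 2) = op(s, 2).
Delete trivial equation 2 = 2.
Decompose op/2: op(2, cons(2, times(1, p))) = s,  2 = 2.
Bind s := op(2, cons(2, times(1, p))); no other remaining equation mentions s.
Delete trivial equation 2 = 2.
Bind p := cons(n, op(empty, 1)). Substituting into the earlier bindings gives v := cons(2, times(1, cons(n, op(empty, 1)))), s := op(2, cons(2, times(1, cons(n, op(empty, 1))))).
MGU = { v := cons(2, times(1, cons(n, op(empty, 1)))), s := op(2, cons(2, times(1, cons(n, op(empty, 1))))), p := cons(n, op(empty, 1)) }, so p := cons(n, op(empty, 1)).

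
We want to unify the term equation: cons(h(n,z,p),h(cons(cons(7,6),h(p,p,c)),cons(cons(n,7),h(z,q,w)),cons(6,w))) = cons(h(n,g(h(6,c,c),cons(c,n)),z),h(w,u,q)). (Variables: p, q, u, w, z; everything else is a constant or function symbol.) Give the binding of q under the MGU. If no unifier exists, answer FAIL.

Decompose cons/2: h(n,z,p) = h(n,g(h(6,c,c),cons(c,n)),z),  h(cons(cons(7,6),h(p,p,c)),cons(cons(n,7),h(z,q,w)),cons(6,w)) = h(w,u,q).
Decompose h/3: n = n,  z = g(h(6,c,c),cons(c,n)),  p = z.
Delete trivial equation n = n.
Bind z := g(h(6,c,c),cons(c,n)); substituting into the remaining equations gives: p = g(h(6,c,c),cons(c,n)),  h(cons(cons(7,6),h(p,p,c)),cons(cons(n,7),h(g(h(6,c,c),cons(c,n)),q,w)),cons(6,w)) = h(w,u,q).
Bind p := g(h(6,c,c),cons(c,n)); substituting into the remaining equation gives: h(cons(cons(7,6),h(g(h(6,c,c),cons(c,n)),g(h(6,c,c),cons(c,n)),c)),cons(cons(n,7),h(g(h(6,c,c),cons(c,n)),q,w)),cons(6,w)) = h(w,u,q).
Decompose h/3: cons(cons(7,6),h(g(h(6,c,c),cons(c,n)),g(h(6,c,c),cons(c,n)),c)) = w,  cons(cons(n,7),h(g(h(6,c,c),cons(c,n)),q,w)) = u,  cons(6,w) = q.
Bind w := cons(cons(7,6),h(g(h(6,c,c),cons(c,n)),g(h(6,c,c),cons(c,n)),c)); substituting into the remaining equations gives: cons(cons(n,7),h(g(h(6,c,c),cons(c,n)),q,cons(cons(7,6),h(g(h(6,c,c),cons(c,n)),g(h(6,c,c),cons(c,n)),c)))) = u,  cons(6,cons(cons(7,6),h(g(h(6,c,c),cons(c,n)),g(h(6,c,c),cons(c,n)),c))) = q.
Bind u := cons(cons(n,7),h(g(h(6,c,c),cons(c,n)),q,cons(cons(7,6),h(g(h(6,c,c),cons(c,n)),g(h(6,c,c),cons(c,n)),c)))); no other remaining equation mentions u.
Bind q := cons(6,cons(cons(7,6),h(g(h(6,c,c),cons(c,n)),g(h(6,c,c),cons(c,n)),c))). Substituting into the earlier binding gives u := cons(cons(n,7),h(g(h(6,c,c),cons(c,n)),cons(6,cons(cons(7,6),h(g(h(6,c,c),cons(c,n)),g(h(6,c,c),cons(c,n)),c))),cons(cons(7,6),h(g(h(6,c,c),cons(c,n)),g(h(6,c,c),cons(c,n)),c)))).
MGU = { z ↦ g(h(6,c,c),cons(c,n)), p ↦ g(h(6,c,c),cons(c,n)), w ↦ cons(cons(7,6),h(g(h(6,c,c),cons(c,n)),g(h(6,c,c),cons(c,n)),c)), u ↦ cons(cons(n,7),h(g(h(6,c,c),cons(c,n)),cons(6,cons(cons(7,6),h(g(h(6,c,c),cons(c,n)),g(h(6,c,c),cons(c,n)),c))),cons(cons(7,6),h(g(h(6,c,c),cons(c,n)),g(h(6,c,c),cons(c,n)),c)))), q ↦ cons(6,cons(cons(7,6),h(g(h(6,c,c),cons(c,n)),g(h(6,c,c),cons(c,n)),c))) }, so q ↦ cons(6,cons(cons(7,6),h(g(h(6,c,c),cons(c,n)),g(h(6,c,c),cons(c,n)),c))).

cons(6,cons(cons(7,6),h(g(h(6,c,c),cons(c,n)),g(h(6,c,c),cons(c,n)),c)))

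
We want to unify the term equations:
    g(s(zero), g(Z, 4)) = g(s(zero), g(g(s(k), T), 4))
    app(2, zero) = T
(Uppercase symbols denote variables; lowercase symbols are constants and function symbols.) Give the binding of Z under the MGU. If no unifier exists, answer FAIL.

g(s(k), app(2, zero))

Decompose g/2: s(zero) = s(zero),  g(Z, 4) = g(g(s(k), T), 4).
Delete trivial equation s(zero) = s(zero).
Decompose g/2: Z = g(s(k), T),  4 = 4.
Bind Z := g(s(k), T); no other remaining equation mentions Z.
Delete trivial equation 4 = 4.
Bind T := app(2, zero). Substituting into the earlier binding gives Z := g(s(k), app(2, zero)).
MGU = { Z := g(s(k), app(2, zero)), T := app(2, zero) }, so Z := g(s(k), app(2, zero)).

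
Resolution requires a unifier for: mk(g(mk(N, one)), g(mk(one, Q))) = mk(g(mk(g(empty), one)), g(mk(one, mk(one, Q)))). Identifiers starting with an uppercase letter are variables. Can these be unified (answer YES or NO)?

NO

Decompose mk/2: g(mk(N, one)) = g(mk(g(empty), one)),  g(mk(one, Q)) = g(mk(one, mk(one, Q))).
Decompose g/1: mk(N, one) = mk(g(empty), one).
Decompose mk/2: N = g(empty),  one = one.
Bind N := g(empty); no other remaining equation mentions N.
Delete trivial equation one = one.
Decompose g/1: mk(one, Q) = mk(one, mk(one, Q)).
Decompose mk/2: one = one,  Q = mk(one, Q).
Delete trivial equation one = one.
Occurs check fails: Q occurs in mk(one, Q); the equation Q = mk(one, Q) has no finite solution.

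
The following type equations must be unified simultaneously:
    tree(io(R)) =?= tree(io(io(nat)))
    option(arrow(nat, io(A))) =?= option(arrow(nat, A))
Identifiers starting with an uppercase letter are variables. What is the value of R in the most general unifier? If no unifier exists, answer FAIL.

Decompose tree/1: io(R) =?= io(io(nat)).
Decompose io/1: R =?= io(nat).
Bind R := io(nat); no other remaining equation mentions R.
Decompose option/1: arrow(nat, io(A)) =?= arrow(nat, A).
Decompose arrow/2: nat =?= nat,  io(A) =?= A.
Delete trivial equation nat =?= nat.
Occurs check fails: A occurs in io(A); the equation A =?= io(A) has no finite solution.

FAIL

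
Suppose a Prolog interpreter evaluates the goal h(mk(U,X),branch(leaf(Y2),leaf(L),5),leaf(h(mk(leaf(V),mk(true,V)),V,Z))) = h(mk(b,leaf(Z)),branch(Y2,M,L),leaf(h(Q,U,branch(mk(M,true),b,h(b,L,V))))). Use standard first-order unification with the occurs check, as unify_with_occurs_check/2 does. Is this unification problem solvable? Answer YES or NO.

Decompose h/3: mk(U,X) = mk(b,leaf(Z)),  branch(leaf(Y2),leaf(L),5) = branch(Y2,M,L),  leaf(h(mk(leaf(V),mk(true,V)),V,Z)) = leaf(h(Q,U,branch(mk(M,true),b,h(b,L,V)))).
Decompose mk/2: U = b,  X = leaf(Z).
Bind U := b; substituting into the one remaining equation that mentions U gives: leaf(h(mk(leaf(V),mk(true,V)),V,Z)) = leaf(h(Q,b,branch(mk(M,true),b,h(b,L,V)))).
Bind X := leaf(Z); no other remaining equation mentions X.
Decompose branch/3: leaf(Y2) = Y2,  leaf(L) = M,  5 = L.
Occurs check fails: Y2 occurs in leaf(Y2); the equation Y2 = leaf(Y2) has no finite solution.

NO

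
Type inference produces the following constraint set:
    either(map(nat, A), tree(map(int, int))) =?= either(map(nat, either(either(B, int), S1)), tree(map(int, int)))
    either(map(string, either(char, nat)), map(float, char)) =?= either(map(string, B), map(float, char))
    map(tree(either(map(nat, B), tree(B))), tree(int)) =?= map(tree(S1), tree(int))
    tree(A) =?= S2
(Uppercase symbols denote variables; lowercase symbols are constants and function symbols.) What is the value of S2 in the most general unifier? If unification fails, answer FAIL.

Decompose either/2: map(nat, A) =?= map(nat, either(either(B, int), S1)),  tree(map(int, int)) =?= tree(map(int, int)).
Decompose map/2: nat =?= nat,  A =?= either(either(B, int), S1).
Delete trivial equation nat =?= nat.
Bind A := either(either(B, int), S1); substituting into the one remaining equation that mentions A gives: tree(either(either(B, int), S1)) =?= S2.
Delete trivial equation tree(map(int, int)) =?= tree(map(int, int)).
Decompose either/2: map(string, either(char, nat)) =?= map(string, B),  map(float, char) =?= map(float, char).
Decompose map/2: string =?= string,  either(char, nat) =?= B.
Delete trivial equation string =?= string.
Bind B := either(char, nat); substituting into the 2 remaining equations that mention B gives: map(tree(either(map(nat, either(char, nat)), tree(either(char, nat)))), tree(int)) =?= map(tree(S1), tree(int)),  tree(either(either(either(char, nat), int), S1)) =?= S2. Substituting into the earlier binding gives A := either(either(either(char, nat), int), S1).
Delete trivial equation map(float, char) =?= map(float, char).
Decompose map/2: tree(either(map(nat, either(char, nat)), tree(either(char, nat)))) =?= tree(S1),  tree(int) =?= tree(int).
Decompose tree/1: either(map(nat, either(char, nat)), tree(either(char, nat))) =?= S1.
Bind S1 := either(map(nat, either(char, nat)), tree(either(char, nat))); substituting into the one remaining equation that mentions S1 gives: tree(either(either(either(char, nat), int), either(map(nat, either(char, nat)), tree(either(char, nat))))) =?= S2. Substituting into the earlier binding gives A := either(either(either(char, nat), int), either(map(nat, either(char, nat)), tree(either(char, nat)))).
Delete trivial equation tree(int) =?= tree(int).
Bind S2 := tree(either(either(either(char, nat), int), either(map(nat, either(char, nat)), tree(either(char, nat))))).
MGU = { A ↦ either(either(either(char, nat), int), either(map(nat, either(char, nat)), tree(either(char, nat)))), B ↦ either(char, nat), S1 ↦ either(map(nat, either(char, nat)), tree(either(char, nat))), S2 ↦ tree(either(either(either(char, nat), int), either(map(nat, either(char, nat)), tree(either(char, nat))))) }, so S2 ↦ tree(either(either(either(char, nat), int), either(map(nat, either(char, nat)), tree(either(char, nat))))).

tree(either(either(either(char, nat), int), either(map(nat, either(char, nat)), tree(either(char, nat)))))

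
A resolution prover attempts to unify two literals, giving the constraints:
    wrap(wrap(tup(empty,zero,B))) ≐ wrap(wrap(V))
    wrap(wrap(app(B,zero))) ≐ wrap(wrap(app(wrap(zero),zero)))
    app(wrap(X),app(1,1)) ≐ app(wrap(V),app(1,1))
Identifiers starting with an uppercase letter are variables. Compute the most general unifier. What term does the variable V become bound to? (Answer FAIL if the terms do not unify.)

tup(empty,zero,wrap(zero))

Decompose wrap/1: wrap(tup(empty,zero,B)) ≐ wrap(V).
Decompose wrap/1: tup(empty,zero,B) ≐ V.
Bind V := tup(empty,zero,B); substituting into the one remaining equation that mentions V gives: app(wrap(X),app(1,1)) ≐ app(wrap(tup(empty,zero,B)),app(1,1)).
Decompose wrap/1: wrap(app(B,zero)) ≐ wrap(app(wrap(zero),zero)).
Decompose wrap/1: app(B,zero) ≐ app(wrap(zero),zero).
Decompose app/2: B ≐ wrap(zero),  zero ≐ zero.
Bind B := wrap(zero); substituting into the one remaining equation that mentions B gives: app(wrap(X),app(1,1)) ≐ app(wrap(tup(empty,zero,wrap(zero))),app(1,1)). Substituting into the earlier binding gives V := tup(empty,zero,wrap(zero)).
Delete trivial equation zero ≐ zero.
Decompose app/2: wrap(X) ≐ wrap(tup(empty,zero,wrap(zero))),  app(1,1) ≐ app(1,1).
Decompose wrap/1: X ≐ tup(empty,zero,wrap(zero)).
Bind X := tup(empty,zero,wrap(zero)); no other remaining equation mentions X.
Delete trivial equation app(1,1) ≐ app(1,1).
MGU = { V -> tup(empty,zero,wrap(zero)), B -> wrap(zero), X -> tup(empty,zero,wrap(zero)) }, so V -> tup(empty,zero,wrap(zero)).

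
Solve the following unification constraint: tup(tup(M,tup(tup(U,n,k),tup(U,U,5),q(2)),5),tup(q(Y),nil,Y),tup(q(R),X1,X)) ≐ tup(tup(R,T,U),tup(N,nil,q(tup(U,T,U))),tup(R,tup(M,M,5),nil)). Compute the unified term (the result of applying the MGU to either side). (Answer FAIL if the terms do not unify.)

Decompose tup/3: tup(M,tup(tup(U,n,k),tup(U,U,5),q(2)),5) ≐ tup(R,T,U),  tup(q(Y),nil,Y) ≐ tup(N,nil,q(tup(U,T,U))),  tup(q(R),X1,X) ≐ tup(R,tup(M,M,5),nil).
Decompose tup/3: M ≐ R,  tup(tup(U,n,k),tup(U,U,5),q(2)) ≐ T,  5 ≐ U.
Bind M := R; substituting into the one remaining equation that mentions M gives: tup(q(R),X1,X) ≐ tup(R,tup(R,R,5),nil).
Bind T := tup(tup(U,n,k),tup(U,U,5),q(2)); substituting into the one remaining equation that mentions T gives: tup(q(Y),nil,Y) ≐ tup(N,nil,q(tup(U,tup(tup(U,n,k),tup(U,U,5),q(2)),U))).
Bind U := 5; substituting into the one remaining equation that mentions U gives: tup(q(Y),nil,Y) ≐ tup(N,nil,q(tup(5,tup(tup(5,n,k),tup(5,5,5),q(2)),5))). Substituting into the earlier binding gives T := tup(tup(5,n,k),tup(5,5,5),q(2)).
Decompose tup/3: q(Y) ≐ N,  nil ≐ nil,  Y ≐ q(tup(5,tup(tup(5,n,k),tup(5,5,5),q(2)),5)).
Bind N := q(Y); no other remaining equation mentions N.
Delete trivial equation nil ≐ nil.
Bind Y := q(tup(5,tup(tup(5,n,k),tup(5,5,5),q(2)),5)); no other remaining equation mentions Y. Substituting into the earlier binding gives N := q(q(tup(5,tup(tup(5,n,k),tup(5,5,5),q(2)),5))).
Decompose tup/3: q(R) ≐ R,  X1 ≐ tup(R,R,5),  X ≐ nil.
Occurs check fails: R occurs in q(R); the equation R ≐ q(R) has no finite solution.

FAIL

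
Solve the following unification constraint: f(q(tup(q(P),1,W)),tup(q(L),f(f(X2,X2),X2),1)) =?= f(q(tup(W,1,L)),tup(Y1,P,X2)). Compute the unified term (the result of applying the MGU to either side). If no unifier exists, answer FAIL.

f(q(tup(q(f(f(1,1),1)),1,q(f(f(1,1),1)))),tup(q(q(f(f(1,1),1))),f(f(1,1),1),1))

Decompose f/2: q(tup(q(P),1,W)) =?= q(tup(W,1,L)),  tup(q(L),f(f(X2,X2),X2),1) =?= tup(Y1,P,X2).
Decompose q/1: tup(q(P),1,W) =?= tup(W,1,L).
Decompose tup/3: q(P) =?= W,  1 =?= 1,  W =?= L.
Bind W := q(P); substituting into the one remaining equation that mentions W gives: q(P) =?= L.
Delete trivial equation 1 =?= 1.
Bind L := q(P); substituting into the remaining equation gives: tup(q(q(P)),f(f(X2,X2),X2),1) =?= tup(Y1,P,X2).
Decompose tup/3: q(q(P)) =?= Y1,  f(f(X2,X2),X2) =?= P,  1 =?= X2.
Bind Y1 := q(q(P)); no other remaining equation mentions Y1.
Bind P := f(f(X2,X2),X2); no other remaining equation mentions P. Substituting into the earlier bindings gives W := q(f(f(X2,X2),X2)), L := q(f(f(X2,X2),X2)), Y1 := q(q(f(f(X2,X2),X2))).
Bind X2 := 1. Substituting into the earlier bindings gives W := q(f(f(1,1),1)), L := q(f(f(1,1),1)), Y1 := q(q(f(f(1,1),1))), P := f(f(1,1),1).
Applying the MGU to either side gives f(q(tup(q(f(f(1,1),1)),1,q(f(f(1,1),1)))),tup(q(q(f(f(1,1),1))),f(f(1,1),1),1)).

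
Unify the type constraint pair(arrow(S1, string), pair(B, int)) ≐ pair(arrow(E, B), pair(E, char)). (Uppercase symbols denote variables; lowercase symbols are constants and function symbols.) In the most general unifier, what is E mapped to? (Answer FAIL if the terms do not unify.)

FAIL

Decompose pair/2: arrow(S1, string) ≐ arrow(E, B),  pair(B, int) ≐ pair(E, char).
Decompose arrow/2: S1 ≐ E,  string ≐ B.
Bind S1 := E; no other remaining equation mentions S1.
Bind B := string; substituting into the remaining equation gives: pair(string, int) ≐ pair(E, char).
Decompose pair/2: string ≐ E,  int ≐ char.
Bind E := string; no other remaining equation mentions E. Substituting into the earlier binding gives S1 := string.
Clash: constants int and char differ; no unifier exists.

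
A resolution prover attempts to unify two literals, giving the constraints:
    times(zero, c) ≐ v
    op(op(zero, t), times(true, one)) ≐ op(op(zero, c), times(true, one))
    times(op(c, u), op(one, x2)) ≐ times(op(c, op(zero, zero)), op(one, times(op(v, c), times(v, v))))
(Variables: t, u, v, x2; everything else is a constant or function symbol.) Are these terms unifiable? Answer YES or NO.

Bind v := times(zero, c); substituting into the one remaining equation that mentions v gives: times(op(c, u), op(one, x2)) ≐ times(op(c, op(zero, zero)), op(one, times(op(times(zero, c), c), times(times(zero, c), times(zero, c))))).
Decompose op/2: op(zero, t) ≐ op(zero, c),  times(true, one) ≐ times(true, one).
Decompose op/2: zero ≐ zero,  t ≐ c.
Delete trivial equation zero ≐ zero.
Bind t := c; no other remaining equation mentions t.
Delete trivial equation times(true, one) ≐ times(true, one).
Decompose times/2: op(c, u) ≐ op(c, op(zero, zero)),  op(one, x2) ≐ op(one, times(op(times(zero, c), c), times(times(zero, c), times(zero, c)))).
Decompose op/2: c ≐ c,  u ≐ op(zero, zero).
Delete trivial equation c ≐ c.
Bind u := op(zero, zero); no other remaining equation mentions u.
Decompose op/2: one ≐ one,  x2 ≐ times(op(times(zero, c), c), times(times(zero, c), times(zero, c))).
Delete trivial equation one ≐ one.
Bind x2 := times(op(times(zero, c), c), times(times(zero, c), times(zero, c))).
No equations remain and no clash or occurs-check failure arose, so a unifier exists.

YES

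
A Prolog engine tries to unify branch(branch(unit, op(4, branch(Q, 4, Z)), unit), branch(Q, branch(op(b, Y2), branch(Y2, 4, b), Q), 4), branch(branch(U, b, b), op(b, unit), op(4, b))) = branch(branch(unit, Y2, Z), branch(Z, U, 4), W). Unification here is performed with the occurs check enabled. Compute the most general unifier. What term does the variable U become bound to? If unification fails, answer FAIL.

Decompose branch/3: branch(unit, op(4, branch(Q, 4, Z)), unit) = branch(unit, Y2, Z),  branch(Q, branch(op(b, Y2), branch(Y2, 4, b), Q), 4) = branch(Z, U, 4),  branch(branch(U, b, b), op(b, unit), op(4, b)) = W.
Decompose branch/3: unit = unit,  op(4, branch(Q, 4, Z)) = Y2,  unit = Z.
Delete trivial equation unit = unit.
Bind Y2 := op(4, branch(Q, 4, Z)); substituting into the one remaining equation that mentions Y2 gives: branch(Q, branch(op(b, op(4, branch(Q, 4, Z))), branch(op(4, branch(Q, 4, Z)), 4, b), Q), 4) = branch(Z, U, 4).
Bind Z := unit; substituting into the one remaining equation that mentions Z gives: branch(Q, branch(op(b, op(4, branch(Q, 4, unit))), branch(op(4, branch(Q, 4, unit)), 4, b), Q), 4) = branch(unit, U, 4). Substituting into the earlier binding gives Y2 := op(4, branch(Q, 4, unit)).
Decompose branch/3: Q = unit,  branch(op(b, op(4, branch(Q, 4, unit))), branch(op(4, branch(Q, 4, unit)), 4, b), Q) = U,  4 = 4.
Bind Q := unit; substituting into the one remaining equation that mentions Q gives: branch(op(b, op(4, branch(unit, 4, unit))), branch(op(4, branch(unit, 4, unit)), 4, b), unit) = U. Substituting into the earlier binding gives Y2 := op(4, branch(unit, 4, unit)).
Bind U := branch(op(b, op(4, branch(unit, 4, unit))), branch(op(4, branch(unit, 4, unit)), 4, b), unit); substituting into the one remaining equation that mentions U gives: branch(branch(branch(op(b, op(4, branch(unit, 4, unit))), branch(op(4, branch(unit, 4, unit)), 4, b), unit), b, b), op(b, unit), op(4, b)) = W.
Delete trivial equation 4 = 4.
Bind W := branch(branch(branch(op(b, op(4, branch(unit, 4, unit))), branch(op(4, branch(unit, 4, unit)), 4, b), unit), b, b), op(b, unit), op(4, b)).
MGU = { Y2 ↦ op(4, branch(unit, 4, unit)), Z ↦ unit, Q ↦ unit, U ↦ branch(op(b, op(4, branch(unit, 4, unit))), branch(op(4, branch(unit, 4, unit)), 4, b), unit), W ↦ branch(branch(branch(op(b, op(4, branch(unit, 4, unit))), branch(op(4, branch(unit, 4, unit)), 4, b), unit), b, b), op(b, unit), op(4, b)) }, so U ↦ branch(op(b, op(4, branch(unit, 4, unit))), branch(op(4, branch(unit, 4, unit)), 4, b), unit).

branch(op(b, op(4, branch(unit, 4, unit))), branch(op(4, branch(unit, 4, unit)), 4, b), unit)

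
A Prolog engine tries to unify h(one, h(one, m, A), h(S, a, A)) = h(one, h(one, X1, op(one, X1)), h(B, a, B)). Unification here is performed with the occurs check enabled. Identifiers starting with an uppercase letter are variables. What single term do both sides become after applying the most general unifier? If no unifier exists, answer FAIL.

Decompose h/3: one = one,  h(one, m, A) = h(one, X1, op(one, X1)),  h(S, a, A) = h(B, a, B).
Delete trivial equation one = one.
Decompose h/3: one = one,  m = X1,  A = op(one, X1).
Delete trivial equation one = one.
Bind X1 := m; substituting into the one remaining equation that mentions X1 gives: A = op(one, m).
Bind A := op(one, m); substituting into the remaining equation gives: h(S, a, op(one, m)) = h(B, a, B).
Decompose h/3: S = B,  a = a,  op(one, m) = B.
Bind S := B; no other remaining equation mentions S.
Delete trivial equation a = a.
Bind B := op(one, m). Substituting into the earlier binding gives S := op(one, m).
Applying the MGU to either side gives h(one, h(one, m, op(one, m)), h(op(one, m), a, op(one, m))).

h(one, h(one, m, op(one, m)), h(op(one, m), a, op(one, m)))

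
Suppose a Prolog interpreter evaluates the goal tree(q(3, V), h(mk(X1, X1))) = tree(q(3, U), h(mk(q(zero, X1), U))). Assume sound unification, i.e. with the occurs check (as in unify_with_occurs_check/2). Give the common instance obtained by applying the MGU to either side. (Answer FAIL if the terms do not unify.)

FAIL

Decompose tree/2: q(3, V) = q(3, U),  h(mk(X1, X1)) = h(mk(q(zero, X1), U)).
Decompose q/2: 3 = 3,  V = U.
Delete trivial equation 3 = 3.
Bind V := U; no other remaining equation mentions V.
Decompose h/1: mk(X1, X1) = mk(q(zero, X1), U).
Decompose mk/2: X1 = q(zero, X1),  X1 = U.
Occurs check fails: X1 occurs in q(zero, X1); the equation X1 = q(zero, X1) has no finite solution.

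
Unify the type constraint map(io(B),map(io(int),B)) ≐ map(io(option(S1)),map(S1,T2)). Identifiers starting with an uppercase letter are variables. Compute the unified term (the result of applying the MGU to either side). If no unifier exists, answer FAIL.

Decompose map/2: io(B) ≐ io(option(S1)),  map(io(int),B) ≐ map(S1,T2).
Decompose io/1: B ≐ option(S1).
Bind B := option(S1); substituting into the remaining equation gives: map(io(int),option(S1)) ≐ map(S1,T2).
Decompose map/2: io(int) ≐ S1,  option(S1) ≐ T2.
Bind S1 := io(int); substituting into the remaining equation gives: option(io(int)) ≐ T2. Substituting into the earlier binding gives B := option(io(int)).
Bind T2 := option(io(int)).
Applying the MGU to either side gives map(io(option(io(int))),map(io(int),option(io(int)))).

map(io(option(io(int))),map(io(int),option(io(int))))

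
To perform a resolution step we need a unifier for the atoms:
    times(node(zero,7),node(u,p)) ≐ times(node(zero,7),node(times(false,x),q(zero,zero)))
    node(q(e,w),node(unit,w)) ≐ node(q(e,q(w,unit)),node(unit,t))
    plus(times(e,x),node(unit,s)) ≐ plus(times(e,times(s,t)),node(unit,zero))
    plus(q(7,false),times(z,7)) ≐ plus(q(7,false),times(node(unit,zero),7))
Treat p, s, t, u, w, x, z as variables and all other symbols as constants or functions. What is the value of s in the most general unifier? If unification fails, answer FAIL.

FAIL

Decompose times/2: node(zero,7) ≐ node(zero,7),  node(u,p) ≐ node(times(false,x),q(zero,zero)).
Delete trivial equation node(zero,7) ≐ node(zero,7).
Decompose node/2: u ≐ times(false,x),  p ≐ q(zero,zero).
Bind u := times(false,x); no other remaining equation mentions u.
Bind p := q(zero,zero); no other remaining equation mentions p.
Decompose node/2: q(e,w) ≐ q(e,q(w,unit)),  node(unit,w) ≐ node(unit,t).
Decompose q/2: e ≐ e,  w ≐ q(w,unit).
Delete trivial equation e ≐ e.
Occurs check fails: w occurs in q(w,unit); the equation w ≐ q(w,unit) has no finite solution.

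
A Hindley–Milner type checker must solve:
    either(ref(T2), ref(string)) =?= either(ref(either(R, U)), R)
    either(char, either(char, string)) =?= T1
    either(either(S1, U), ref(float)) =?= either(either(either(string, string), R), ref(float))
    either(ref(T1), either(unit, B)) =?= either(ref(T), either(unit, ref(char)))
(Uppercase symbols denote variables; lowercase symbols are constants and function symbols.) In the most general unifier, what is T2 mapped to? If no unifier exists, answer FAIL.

Decompose either/2: ref(T2) =?= ref(either(R, U)),  ref(string) =?= R.
Decompose ref/1: T2 =?= either(R, U).
Bind T2 := either(R, U); no other remaining equation mentions T2.
Bind R := ref(string); substituting into the one remaining equation that mentions R gives: either(either(S1, U), ref(float)) =?= either(either(either(string, string), ref(string)), ref(float)). Substituting into the earlier binding gives T2 := either(ref(string), U).
Bind T1 := either(char, either(char, string)); substituting into the one remaining equation that mentions T1 gives: either(ref(either(char, either(char, string))), either(unit, B)) =?= either(ref(T), either(unit, ref(char))).
Decompose either/2: either(S1, U) =?= either(either(string, string), ref(string)),  ref(float) =?= ref(float).
Decompose either/2: S1 =?= either(string, string),  U =?= ref(string).
Bind S1 := either(string, string); no other remaining equation mentions S1.
Bind U := ref(string); no other remaining equation mentions U. Substituting into the earlier binding gives T2 := either(ref(string), ref(string)).
Delete trivial equation ref(float) =?= ref(float).
Decompose either/2: ref(either(char, either(char, string))) =?= ref(T),  either(unit, B) =?= either(unit, ref(char)).
Decompose ref/1: either(char, either(char, string)) =?= T.
Bind T := either(char, either(char, string)); no other remaining equation mentions T.
Decompose either/2: unit =?= unit,  B =?= ref(char).
Delete trivial equation unit =?= unit.
Bind B := ref(char).
MGU = { T2 ↦ either(ref(string), ref(string)), R ↦ ref(string), T1 ↦ either(char, either(char, string)), S1 ↦ either(string, string), U ↦ ref(string), T ↦ either(char, either(char, string)), B ↦ ref(char) }, so T2 ↦ either(ref(string), ref(string)).

either(ref(string), ref(string))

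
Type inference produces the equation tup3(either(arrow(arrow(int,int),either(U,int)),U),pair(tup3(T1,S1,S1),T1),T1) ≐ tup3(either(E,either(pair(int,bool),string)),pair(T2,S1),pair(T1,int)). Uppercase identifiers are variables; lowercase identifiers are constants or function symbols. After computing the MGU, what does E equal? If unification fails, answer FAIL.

Decompose tup3/3: either(arrow(arrow(int,int),either(U,int)),U) ≐ either(E,either(pair(int,bool),string)),  pair(tup3(T1,S1,S1),T1) ≐ pair(T2,S1),  T1 ≐ pair(T1,int).
Decompose either/2: arrow(arrow(int,int),either(U,int)) ≐ E,  U ≐ either(pair(int,bool),string).
Bind E := arrow(arrow(int,int),either(U,int)); no other remaining equation mentions E.
Bind U := either(pair(int,bool),string); no other remaining equation mentions U. Substituting into the earlier binding gives E := arrow(arrow(int,int),either(either(pair(int,bool),string),int)).
Decompose pair/2: tup3(T1,S1,S1) ≐ T2,  T1 ≐ S1.
Bind T2 := tup3(T1,S1,S1); no other remaining equation mentions T2.
Bind T1 := S1; substituting into the remaining equation gives: S1 ≐ pair(S1,int). Substituting into the earlier binding gives T2 := tup3(S1,S1,S1).
Occurs check fails: S1 occurs in pair(S1,int); the equation S1 ≐ pair(S1,int) has no finite solution.

FAIL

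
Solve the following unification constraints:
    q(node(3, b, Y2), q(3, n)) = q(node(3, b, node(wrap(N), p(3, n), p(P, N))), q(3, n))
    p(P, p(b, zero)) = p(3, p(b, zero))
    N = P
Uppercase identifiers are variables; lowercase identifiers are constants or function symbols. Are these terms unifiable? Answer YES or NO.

Decompose q/2: node(3, b, Y2) = node(3, b, node(wrap(N), p(3, n), p(P, N))),  q(3, n) = q(3, n).
Decompose node/3: 3 = 3,  b = b,  Y2 = node(wrap(N), p(3, n), p(P, N)).
Delete trivial equation 3 = 3.
Delete trivial equation b = b.
Bind Y2 := node(wrap(N), p(3, n), p(P, N)); no other remaining equation mentions Y2.
Delete trivial equation q(3, n) = q(3, n).
Decompose p/2: P = 3,  p(b, zero) = p(b, zero).
Bind P := 3; substituting into the one remaining equation that mentions P gives: N = 3. Substituting into the earlier binding gives Y2 := node(wrap(N), p(3, n), p(3, N)).
Delete trivial equation p(b, zero) = p(b, zero).
Bind N := 3. Substituting into the earlier binding gives Y2 := node(wrap(3), p(3, n), p(3, 3)).
No equations remain and no clash or occurs-check failure arose, so a unifier exists.

YES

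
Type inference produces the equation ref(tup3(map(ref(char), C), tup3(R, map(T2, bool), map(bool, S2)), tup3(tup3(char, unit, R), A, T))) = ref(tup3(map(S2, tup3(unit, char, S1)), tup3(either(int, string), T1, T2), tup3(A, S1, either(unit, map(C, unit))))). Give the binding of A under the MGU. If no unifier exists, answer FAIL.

tup3(char, unit, either(int, string))

Decompose ref/1: tup3(map(ref(char), C), tup3(R, map(T2, bool), map(bool, S2)), tup3(tup3(char, unit, R), A, T)) = tup3(map(S2, tup3(unit, char, S1)), tup3(either(int, string), T1, T2), tup3(A, S1, either(unit, map(C, unit)))).
Decompose tup3/3: map(ref(char), C) = map(S2, tup3(unit, char, S1)),  tup3(R, map(T2, bool), map(bool, S2)) = tup3(either(int, string), T1, T2),  tup3(tup3(char, unit, R), A, T) = tup3(A, S1, either(unit, map(C, unit))).
Decompose map/2: ref(char) = S2,  C = tup3(unit, char, S1).
Bind S2 := ref(char); substituting into the one remaining equation that mentions S2 gives: tup3(R, map(T2, bool), map(bool, ref(char))) = tup3(either(int, string), T1, T2).
Bind C := tup3(unit, char, S1); substituting into the one remaining equation that mentions C gives: tup3(tup3(char, unit, R), A, T) = tup3(A, S1, either(unit, map(tup3(unit, char, S1), unit))).
Decompose tup3/3: R = either(int, string),  map(T2, bool) = T1,  map(bool, ref(char)) = T2.
Bind R := either(int, string); substituting into the one remaining equation that mentions R gives: tup3(tup3(char, unit, either(int, string)), A, T) = tup3(A, S1, either(unit, map(tup3(unit, char, S1), unit))).
Bind T1 := map(T2, bool); no other remaining equation mentions T1.
Bind T2 := map(bool, ref(char)); no other remaining equation mentions T2. Substituting into the earlier binding gives T1 := map(map(bool, ref(char)), bool).
Decompose tup3/3: tup3(char, unit, either(int, string)) = A,  A = S1,  T = either(unit, map(tup3(unit, char, S1), unit)).
Bind A := tup3(char, unit, either(int, string)); substituting into the one remaining equation that mentions A gives: tup3(char, unit, either(int, string)) = S1.
Bind S1 := tup3(char, unit, either(int, string)); substituting into the remaining equation gives: T = either(unit, map(tup3(unit, char, tup3(char, unit, either(int, string))), unit)). Substituting into the earlier binding gives C := tup3(unit, char, tup3(char, unit, either(int, string))).
Bind T := either(unit, map(tup3(unit, char, tup3(char, unit, either(int, string))), unit)).
MGU = { S2 ↦ ref(char), C ↦ tup3(unit, char, tup3(char, unit, either(int, string))), R ↦ either(int, string), T1 ↦ map(map(bool, ref(char)), bool), T2 ↦ map(bool, ref(char)), A ↦ tup3(char, unit, either(int, string)), S1 ↦ tup3(char, unit, either(int, string)), T ↦ either(unit, map(tup3(unit, char, tup3(char, unit, either(int, string))), unit)) }, so A ↦ tup3(char, unit, either(int, string)).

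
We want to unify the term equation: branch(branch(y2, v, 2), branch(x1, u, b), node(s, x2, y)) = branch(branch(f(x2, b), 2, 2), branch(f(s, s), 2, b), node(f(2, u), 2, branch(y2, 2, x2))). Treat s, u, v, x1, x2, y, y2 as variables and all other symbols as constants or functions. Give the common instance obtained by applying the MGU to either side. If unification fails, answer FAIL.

branch(branch(f(2, b), 2, 2), branch(f(f(2, 2), f(2, 2)), 2, b), node(f(2, 2), 2, branch(f(2, b), 2, 2)))

Decompose branch/3: branch(y2, v, 2) = branch(f(x2, b), 2, 2),  branch(x1, u, b) = branch(f(s, s), 2, b),  node(s, x2, y) = node(f(2, u), 2, branch(y2, 2, x2)).
Decompose branch/3: y2 = f(x2, b),  v = 2,  2 = 2.
Bind y2 := f(x2, b); substituting into the one remaining equation that mentions y2 gives: node(s, x2, y) = node(f(2, u), 2, branch(f(x2, b), 2, x2)).
Bind v := 2; no other remaining equation mentions v.
Delete trivial equation 2 = 2.
Decompose branch/3: x1 = f(s, s),  u = 2,  b = b.
Bind x1 := f(s, s); no other remaining equation mentions x1.
Bind u := 2; substituting into the one remaining equation that mentions u gives: node(s, x2, y) = node(f(2, 2), 2, branch(f(x2, b), 2, x2)).
Delete trivial equation b = b.
Decompose node/3: s = f(2, 2),  x2 = 2,  y = branch(f(x2, b), 2, x2).
Bind s := f(2, 2); no other remaining equation mentions s. Substituting into the earlier binding gives x1 := f(f(2, 2), f(2, 2)).
Bind x2 := 2; substituting into the remaining equation gives: y = branch(f(2, b), 2, 2). Substituting into the earlier binding gives y2 := f(2, b).
Bind y := branch(f(2, b), 2, 2).
Applying the MGU to either side gives branch(branch(f(2, b), 2, 2), branch(f(f(2, 2), f(2, 2)), 2, b), node(f(2, 2), 2, branch(f(2, b), 2, 2))).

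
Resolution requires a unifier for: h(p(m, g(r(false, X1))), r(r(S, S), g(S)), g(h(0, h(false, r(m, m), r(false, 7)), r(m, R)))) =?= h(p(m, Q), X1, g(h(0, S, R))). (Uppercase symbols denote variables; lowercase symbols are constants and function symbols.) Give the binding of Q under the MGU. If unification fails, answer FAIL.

Decompose h/3: p(m, g(r(false, X1))) =?= p(m, Q),  r(r(S, S), g(S)) =?= X1,  g(h(0, h(false, r(m, m), r(false, 7)), r(m, R))) =?= g(h(0, S, R)).
Decompose p/2: m =?= m,  g(r(false, X1)) =?= Q.
Delete trivial equation m =?= m.
Bind Q := g(r(false, X1)); no other remaining equation mentions Q.
Bind X1 := r(r(S, S), g(S)); no other remaining equation mentions X1. Substituting into the earlier binding gives Q := g(r(false, r(r(S, S), g(S)))).
Decompose g/1: h(0, h(false, r(m, m), r(false, 7)), r(m, R)) =?= h(0, S, R).
Decompose h/3: 0 =?= 0,  h(false, r(m, m), r(false, 7)) =?= S,  r(m, R) =?= R.
Delete trivial equation 0 =?= 0.
Bind S := h(false, r(m, m), r(false, 7)); no other remaining equation mentions S. Substituting into the earlier bindings gives Q := g(r(false, r(r(h(false, r(m, m), r(false, 7)), h(false, r(m, m), r(false, 7))), g(h(false, r(m, m), r(false, 7)))))), X1 := r(r(h(false, r(m, m), r(false, 7)), h(false, r(m, m), r(false, 7))), g(h(false, r(m, m), r(false, 7)))).
Occurs check fails: R occurs in r(m, R); the equation R =?= r(m, R) has no finite solution.

FAIL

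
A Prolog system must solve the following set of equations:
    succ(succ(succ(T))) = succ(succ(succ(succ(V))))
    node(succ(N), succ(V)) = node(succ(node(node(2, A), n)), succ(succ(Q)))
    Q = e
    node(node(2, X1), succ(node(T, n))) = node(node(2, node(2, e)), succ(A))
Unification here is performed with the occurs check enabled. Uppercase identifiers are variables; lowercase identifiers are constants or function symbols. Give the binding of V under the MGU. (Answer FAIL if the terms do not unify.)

Decompose succ/1: succ(succ(T)) = succ(succ(succ(V))).
Decompose succ/1: succ(T) = succ(succ(V)).
Decompose succ/1: T = succ(V).
Bind T := succ(V); substituting into the one remaining equation that mentions T gives: node(node(2, X1), succ(node(succ(V), n))) = node(node(2, node(2, e)), succ(A)).
Decompose node/2: succ(N) = succ(node(node(2, A), n)),  succ(V) = succ(succ(Q)).
Decompose succ/1: N = node(node(2, A), n).
Bind N := node(node(2, A), n); no other remaining equation mentions N.
Decompose succ/1: V = succ(Q).
Bind V := succ(Q); substituting into the one remaining equation that mentions V gives: node(node(2, X1), succ(node(succ(succ(Q)), n))) = node(node(2, node(2, e)), succ(A)). Substituting into the earlier binding gives T := succ(succ(Q)).
Bind Q := e; substituting into the remaining equation gives: node(node(2, X1), succ(node(succ(succ(e)), n))) = node(node(2, node(2, e)), succ(A)). Substituting into the earlier bindings gives T := succ(succ(e)), V := succ(e).
Decompose node/2: node(2, X1) = node(2, node(2, e)),  succ(node(succ(succ(e)), n)) = succ(A).
Decompose node/2: 2 = 2,  X1 = node(2, e).
Delete trivial equation 2 = 2.
Bind X1 := node(2, e); no other remaining equation mentions X1.
Decompose succ/1: node(succ(succ(e)), n) = A.
Bind A := node(succ(succ(e)), n). Substituting into the earlier binding gives N := node(node(2, node(succ(succ(e)), n)), n).
MGU = { T = succ(succ(e)), N = node(node(2, node(succ(succ(e)), n)), n), V = succ(e), Q = e, X1 = node(2, e), A = node(succ(succ(e)), n) }, so V = succ(e).

succ(e)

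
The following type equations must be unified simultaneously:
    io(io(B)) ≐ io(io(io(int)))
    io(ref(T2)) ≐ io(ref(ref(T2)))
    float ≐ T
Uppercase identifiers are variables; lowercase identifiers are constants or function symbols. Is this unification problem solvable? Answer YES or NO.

NO

Decompose io/1: io(B) ≐ io(io(int)).
Decompose io/1: B ≐ io(int).
Bind B := io(int); no other remaining equation mentions B.
Decompose io/1: ref(T2) ≐ ref(ref(T2)).
Decompose ref/1: T2 ≐ ref(T2).
Occurs check fails: T2 occurs in ref(T2); the equation T2 ≐ ref(T2) has no finite solution.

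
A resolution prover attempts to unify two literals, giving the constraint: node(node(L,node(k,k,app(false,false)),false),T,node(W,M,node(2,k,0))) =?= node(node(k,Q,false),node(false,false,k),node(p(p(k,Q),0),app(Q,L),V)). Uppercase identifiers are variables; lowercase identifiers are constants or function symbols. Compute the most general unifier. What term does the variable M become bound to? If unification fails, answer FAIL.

Decompose node/3: node(L,node(k,k,app(false,false)),false) =?= node(k,Q,false),  T =?= node(false,false,k),  node(W,M,node(2,k,0)) =?= node(p(p(k,Q),0),app(Q,L),V).
Decompose node/3: L =?= k,  node(k,k,app(false,false)) =?= Q,  false =?= false.
Bind L := k; substituting into the one remaining equation that mentions L gives: node(W,M,node(2,k,0)) =?= node(p(p(k,Q),0),app(Q,k),V).
Bind Q := node(k,k,app(false,false)); substituting into the one remaining equation that mentions Q gives: node(W,M,node(2,k,0)) =?= node(p(p(k,node(k,k,app(false,false))),0),app(node(k,k,app(false,false)),k),V).
Delete trivial equation false =?= false.
Bind T := node(false,false,k); no other remaining equation mentions T.
Decompose node/3: W =?= p(p(k,node(k,k,app(false,false))),0),  M =?= app(node(k,k,app(false,false)),k),  node(2,k,0) =?= V.
Bind W := p(p(k,node(k,k,app(false,false))),0); no other remaining equation mentions W.
Bind M := app(node(k,k,app(false,false)),k); no other remaining equation mentions M.
Bind V := node(2,k,0).
MGU = { L ↦ k, Q ↦ node(k,k,app(false,false)), T ↦ node(false,false,k), W ↦ p(p(k,node(k,k,app(false,false))),0), M ↦ app(node(k,k,app(false,false)),k), V ↦ node(2,k,0) }, so M ↦ app(node(k,k,app(false,false)),k).

app(node(k,k,app(false,false)),k)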